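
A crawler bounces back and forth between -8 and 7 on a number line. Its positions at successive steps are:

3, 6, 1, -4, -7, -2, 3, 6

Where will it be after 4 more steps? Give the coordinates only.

-2

The value travels 5 per step and bounces off the walls at -8 and 7.
  step 8: 6 → 1
  step 9: 1 → -4
  step 10: -4 → -7
  step 11: -7 → -2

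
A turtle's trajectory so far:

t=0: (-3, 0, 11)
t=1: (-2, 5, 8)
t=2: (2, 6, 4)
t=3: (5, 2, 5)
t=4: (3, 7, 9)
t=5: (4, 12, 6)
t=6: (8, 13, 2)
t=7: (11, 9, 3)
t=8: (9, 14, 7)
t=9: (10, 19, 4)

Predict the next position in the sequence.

The moves between consecutive positions are (+1, +5, -3), (+4, +1, -4), (+3, -4, +1), (-2, +5, +4), (+1, +5, -3), (+4, +1, -4), (+3, -4, +1), (-2, +5, +4), (+1, +5, -3); they repeat the 4-cycle [(+1, +5, -3), (+4, +1, -4), (+3, -4, +1), (-2, +5, +4)].
step 10: apply (+4, +1, -4) → (14, 20, 0)

(14, 20, 0)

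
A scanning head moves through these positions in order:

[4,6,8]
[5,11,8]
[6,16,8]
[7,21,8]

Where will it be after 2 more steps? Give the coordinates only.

[9,31,8]

Constant displacement of [+1,+5,+0] per step.
step 4: [7,21,8] + [+1,+5,+0] → [8,26,8]
step 5: [8,26,8] + [+1,+5,+0] → [9,31,8]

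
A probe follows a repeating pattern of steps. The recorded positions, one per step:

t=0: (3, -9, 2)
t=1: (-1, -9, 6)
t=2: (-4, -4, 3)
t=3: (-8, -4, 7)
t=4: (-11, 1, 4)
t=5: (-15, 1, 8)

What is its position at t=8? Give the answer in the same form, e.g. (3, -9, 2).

(-25, 11, 6)

Step-to-step displacements: (-4, +0, +4), (-3, +5, -3), (-4, +0, +4), (-3, +5, -3), (-4, +0, +4) — a repeating cycle of length 2.
step 6: apply (-3, +5, -3) → (-18, 6, 5)
step 7: apply (-4, +0, +4) → (-22, 6, 9)
step 8: apply (-3, +5, -3) → (-25, 11, 6)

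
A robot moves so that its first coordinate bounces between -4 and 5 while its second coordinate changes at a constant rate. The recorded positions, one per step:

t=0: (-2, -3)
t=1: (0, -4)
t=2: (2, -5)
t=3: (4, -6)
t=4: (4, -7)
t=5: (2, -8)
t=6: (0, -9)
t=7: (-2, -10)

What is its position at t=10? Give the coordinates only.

The first coordinate reflects between -4 and 5, moving 2 per step.
  step 8: -2 → -4
  step 9: -4 → -2
  step 10: -2 → 0
The second coordinate changes by -1 each step: at step 10 it is -13.

(0, -13)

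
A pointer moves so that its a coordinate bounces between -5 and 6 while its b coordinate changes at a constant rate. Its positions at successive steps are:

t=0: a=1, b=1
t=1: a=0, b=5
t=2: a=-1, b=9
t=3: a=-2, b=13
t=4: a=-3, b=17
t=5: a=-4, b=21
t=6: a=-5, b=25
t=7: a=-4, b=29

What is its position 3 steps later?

The a coordinate travels 1 per step and bounces off the walls at -5 and 6.
  step 8: -4 → -3
  step 9: -3 → -2
  step 10: -2 → -1
The b coordinate changes by +4 each step: at step 10 it is 41.

a=-1, b=41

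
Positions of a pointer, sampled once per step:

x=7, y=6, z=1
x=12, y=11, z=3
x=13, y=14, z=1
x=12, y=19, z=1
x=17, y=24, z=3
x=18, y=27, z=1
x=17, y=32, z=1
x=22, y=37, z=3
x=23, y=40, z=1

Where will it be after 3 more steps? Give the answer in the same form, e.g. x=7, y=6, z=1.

x=28, y=53, z=1

Differencing gives (+5,+5,+2), (+1,+3,-2), (-1,+5,+0), (+5,+5,+2), (+1,+3,-2), (-1,+5,+0), (+5,+5,+2), (+1,+3,-2). This is the pattern (+5,+5,+2), (+1,+3,-2), (-1,+5,+0) repeated.
step 9: apply (-1,+5,+0) → x=22, y=45, z=1
step 10: apply (+5,+5,+2) → x=27, y=50, z=3
step 11: apply (+1,+3,-2) → x=28, y=53, z=1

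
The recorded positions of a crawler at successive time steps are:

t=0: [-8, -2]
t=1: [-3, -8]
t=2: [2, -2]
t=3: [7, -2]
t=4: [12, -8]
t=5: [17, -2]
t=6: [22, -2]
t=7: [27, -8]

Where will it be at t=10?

[42, -8]

First: linear, +5 per step → 42 at step 10.
Second: cycles through -2, -8, -2 every 3 steps. Step 10 lands at position 1 of the cycle → -8.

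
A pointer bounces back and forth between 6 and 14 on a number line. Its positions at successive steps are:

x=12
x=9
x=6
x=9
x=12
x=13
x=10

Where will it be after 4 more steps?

x=14

The value reflects between 6 and 14, moving 3 per step.
  step 7: 10 → 7
  step 8: 7 → 8
  step 9: 8 → 11
  step 10: 11 → 14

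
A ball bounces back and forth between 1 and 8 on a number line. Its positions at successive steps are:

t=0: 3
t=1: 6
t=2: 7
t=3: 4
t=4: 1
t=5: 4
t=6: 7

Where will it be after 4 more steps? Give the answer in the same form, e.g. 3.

The value travels 3 per step and bounces off the walls at 1 and 8.
  step 7: 7 → 6
  step 8: 6 → 3
  step 9: 3 → 2
  step 10: 2 → 5

5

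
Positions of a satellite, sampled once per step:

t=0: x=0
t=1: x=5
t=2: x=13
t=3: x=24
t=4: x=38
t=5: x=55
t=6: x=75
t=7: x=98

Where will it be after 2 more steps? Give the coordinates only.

First differences are +5, +8, +11, +14, +17, +20, +23; their common second difference is +3 (constant acceleration).
step 8: 98 + 26 → x=124
step 9: 124 + 29 → x=153

x=153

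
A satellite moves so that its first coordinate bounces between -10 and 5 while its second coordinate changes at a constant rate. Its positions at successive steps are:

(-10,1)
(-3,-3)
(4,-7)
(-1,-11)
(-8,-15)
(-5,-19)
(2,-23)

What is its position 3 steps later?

(-7,-35)

The first coordinate travels 7 per step and bounces off the walls at -10 and 5.
  step 7: 2 → 1
  step 8: 1 → -6
  step 9: -6 → -7
The second coordinate changes by -4 each step: at step 9 it is -35.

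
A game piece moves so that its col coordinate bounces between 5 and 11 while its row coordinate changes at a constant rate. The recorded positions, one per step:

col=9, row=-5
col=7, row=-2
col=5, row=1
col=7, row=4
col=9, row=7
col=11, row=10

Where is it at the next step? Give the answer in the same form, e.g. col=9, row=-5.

The col coordinate reflects between 5 and 11, moving 2 per step.
  step 6: 11 → 9
The row coordinate changes by +3 each step: at step 6 it is 13.

col=9, row=13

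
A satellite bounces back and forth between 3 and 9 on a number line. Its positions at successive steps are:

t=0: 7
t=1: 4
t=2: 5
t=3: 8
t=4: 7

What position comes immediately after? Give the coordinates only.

4

The value reflects between 3 and 9, moving 3 per step.
  step 5: 7 → 4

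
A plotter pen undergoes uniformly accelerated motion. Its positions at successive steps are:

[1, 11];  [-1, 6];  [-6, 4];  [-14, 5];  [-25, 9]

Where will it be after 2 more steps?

[-56, 26]

First differences are [-2, -5], [-5, -2], [-8, +1], [-11, +4]; their common second difference is [-3, +3] (constant acceleration).
step 5: [-25, 9] + [-14, +7] → [-39, 16]
step 6: [-39, 16] + [-17, +10] → [-56, 26]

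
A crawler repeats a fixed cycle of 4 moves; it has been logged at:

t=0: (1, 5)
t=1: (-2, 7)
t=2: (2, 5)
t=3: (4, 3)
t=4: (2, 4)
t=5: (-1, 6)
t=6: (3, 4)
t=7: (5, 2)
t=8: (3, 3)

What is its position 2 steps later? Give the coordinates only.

(4, 3)

Step-to-step displacements: (-3, +2), (+4, -2), (+2, -2), (-2, +1), (-3, +2), (+4, -2), (+2, -2), (-2, +1) — a repeating cycle of length 4.
step 9: apply (-3, +2) → (0, 5)
step 10: apply (+4, -2) → (4, 3)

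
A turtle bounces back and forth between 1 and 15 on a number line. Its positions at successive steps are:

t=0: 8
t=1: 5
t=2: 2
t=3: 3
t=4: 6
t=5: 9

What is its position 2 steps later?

15

The value reflects between 1 and 15, moving 3 per step.
  step 6: 9 → 12
  step 7: 12 → 15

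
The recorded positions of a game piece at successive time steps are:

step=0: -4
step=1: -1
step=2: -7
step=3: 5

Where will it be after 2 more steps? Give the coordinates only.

29

Consecutive displacements +3, -6, +12 scale by a factor of -2 each step.
step 4: 5 − 24 → -19
step 5: -19 + 48 → 29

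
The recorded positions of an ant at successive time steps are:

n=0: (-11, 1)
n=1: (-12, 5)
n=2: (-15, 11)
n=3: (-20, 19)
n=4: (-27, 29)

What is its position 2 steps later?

Successive displacements: (-1, +4), (-3, +6), (-5, +8), (-7, +10) — each changes by (-2, +2).
step 5: (-27, 29) + (-9, +12) → (-36, 41)
step 6: (-36, 41) + (-11, +14) → (-47, 55)

(-47, 55)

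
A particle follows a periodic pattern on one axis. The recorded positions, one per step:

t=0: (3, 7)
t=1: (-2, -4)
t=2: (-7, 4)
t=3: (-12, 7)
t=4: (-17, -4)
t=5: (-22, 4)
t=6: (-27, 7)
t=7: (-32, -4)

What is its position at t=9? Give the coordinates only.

(-42, 7)

The first coordinate changes by -5 each step, so at step 9 it is 3 + 9·(-5) = -42.
The second coordinate repeats the cycle [7, -4, 4] with period 3; step 9 mod 3 = 0, giving 7.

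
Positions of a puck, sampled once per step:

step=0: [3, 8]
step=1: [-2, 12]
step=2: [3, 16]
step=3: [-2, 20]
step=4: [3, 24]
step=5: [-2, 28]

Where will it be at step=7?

[-2, 36]

First: cycles through 3, -2 every 2 steps. Step 7 lands at position 1 of the cycle → -2.
Second: linear, +4 per step → 36 at step 7.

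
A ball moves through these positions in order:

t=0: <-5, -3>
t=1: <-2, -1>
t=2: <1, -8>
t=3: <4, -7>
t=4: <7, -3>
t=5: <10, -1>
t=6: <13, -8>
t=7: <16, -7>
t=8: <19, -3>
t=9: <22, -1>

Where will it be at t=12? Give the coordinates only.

First: linear, +3 per step → 31 at step 12.
Second: cycles through -3, -1, -8, -7 every 4 steps. Step 12 lands at position 0 of the cycle → -3.

<31, -3>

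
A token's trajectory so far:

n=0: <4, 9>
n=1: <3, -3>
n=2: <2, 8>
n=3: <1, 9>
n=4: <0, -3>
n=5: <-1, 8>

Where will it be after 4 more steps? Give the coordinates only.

First: linear, -1 per step → -5 at step 9.
Second: cycles through 9, -3, 8 every 3 steps. Step 9 lands at position 0 of the cycle → 9.

<-5, 9>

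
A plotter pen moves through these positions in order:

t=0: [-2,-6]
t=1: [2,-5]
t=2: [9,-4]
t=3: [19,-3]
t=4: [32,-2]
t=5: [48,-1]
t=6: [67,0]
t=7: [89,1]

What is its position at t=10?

[173,4]

Successive displacements: [+4,+1], [+7,+1], [+10,+1], [+13,+1], [+16,+1], [+19,+1], [+22,+1] — each changes by [+3,+0].
step 8: [89,1] + [+25,+1] → [114,2]
step 9: [114,2] + [+28,+1] → [142,3]
step 10: [142,3] + [+31,+1] → [173,4]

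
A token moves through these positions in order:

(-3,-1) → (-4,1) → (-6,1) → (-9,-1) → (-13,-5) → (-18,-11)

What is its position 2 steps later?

First differences are (-1,+2), (-2,+0), (-3,-2), (-4,-4), (-5,-6); their common second difference is (-1,-2) (constant acceleration).
step 6: (-18,-11) + (-6,-8) → (-24,-19)
step 7: (-24,-19) + (-7,-10) → (-31,-29)

(-31,-29)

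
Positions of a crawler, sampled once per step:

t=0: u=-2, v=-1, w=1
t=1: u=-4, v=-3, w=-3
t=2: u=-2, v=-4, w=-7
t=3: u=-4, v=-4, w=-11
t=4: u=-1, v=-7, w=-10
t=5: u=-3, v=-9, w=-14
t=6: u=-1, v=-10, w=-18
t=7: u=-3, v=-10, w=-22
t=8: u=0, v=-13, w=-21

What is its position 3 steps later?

u=-2, v=-16, w=-33

Step-to-step displacements: (-2, -2, -4), (+2, -1, -4), (-2, +0, -4), (+3, -3, +1), (-2, -2, -4), (+2, -1, -4), (-2, +0, -4), (+3, -3, +1) — a repeating cycle of length 4.
step 9: apply (-2, -2, -4) → u=-2, v=-15, w=-25
step 10: apply (+2, -1, -4) → u=0, v=-16, w=-29
step 11: apply (-2, +0, -4) → u=-2, v=-16, w=-33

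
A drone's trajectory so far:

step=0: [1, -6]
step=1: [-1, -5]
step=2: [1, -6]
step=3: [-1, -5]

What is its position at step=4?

Consecutive displacements [-2, +1], [+2, -1], [-2, +1] scale by a factor of -1 each step.
step 4: [-1, -5] + [+2, -1] → [1, -6]

[1, -6]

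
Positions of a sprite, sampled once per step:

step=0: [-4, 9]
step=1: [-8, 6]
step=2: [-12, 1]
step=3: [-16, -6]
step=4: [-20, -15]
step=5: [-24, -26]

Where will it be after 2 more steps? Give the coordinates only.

[-32, -54]

Successive displacements: [-4, -3], [-4, -5], [-4, -7], [-4, -9], [-4, -11] — each changes by [+0, -2].
step 6: [-24, -26] + [-4, -13] → [-28, -39]
step 7: [-28, -39] + [-4, -15] → [-32, -54]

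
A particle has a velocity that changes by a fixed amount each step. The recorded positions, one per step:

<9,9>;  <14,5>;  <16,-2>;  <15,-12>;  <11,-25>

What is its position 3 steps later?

First differences are <+5,-4>, <+2,-7>, <-1,-10>, <-4,-13>; their common second difference is <-3,-3> (constant acceleration).
step 5: <11,-25> + <-7,-16> → <4,-41>
step 6: <4,-41> + <-10,-19> → <-6,-60>
step 7: <-6,-60> + <-13,-22> → <-19,-82>

<-19,-82>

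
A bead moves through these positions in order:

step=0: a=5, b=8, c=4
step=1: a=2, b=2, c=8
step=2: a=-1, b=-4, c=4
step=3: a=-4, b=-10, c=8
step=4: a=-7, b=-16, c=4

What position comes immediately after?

a=-10, b=-22, c=8

A: linear, -3 per step → -10 at step 5.
B: linear, -6 per step → -22 at step 5.
C: cycles through 4, 8 every 2 steps. Step 5 lands at position 1 of the cycle → 8.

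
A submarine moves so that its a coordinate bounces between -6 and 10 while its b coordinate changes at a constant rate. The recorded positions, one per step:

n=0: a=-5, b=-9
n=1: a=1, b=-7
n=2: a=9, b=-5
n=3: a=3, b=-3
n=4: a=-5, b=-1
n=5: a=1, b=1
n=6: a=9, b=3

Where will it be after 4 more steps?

a=9, b=11

The a coordinate reflects between -6 and 10, moving 8 per step.
  step 7: 9 → 3
  step 8: 3 → -5
  step 9: -5 → 1
  step 10: 1 → 9
The b coordinate changes by +2 each step: at step 10 it is 11.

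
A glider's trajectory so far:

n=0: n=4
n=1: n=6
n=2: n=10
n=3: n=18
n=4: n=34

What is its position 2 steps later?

The jumps are +2, +4, +8, +16 — a geometric progression with ratio 2.
step 5: 34 + 32 → n=66
step 6: 66 + 64 → n=130

n=130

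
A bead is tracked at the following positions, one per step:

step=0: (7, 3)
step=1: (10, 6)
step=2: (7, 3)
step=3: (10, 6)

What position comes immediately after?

Step-to-step displacements: (+3, +3), (-3, -3), (+3, +3); each is -1× the previous.
step 4: (10, 6) + (-3, -3) → (7, 3)

(7, 3)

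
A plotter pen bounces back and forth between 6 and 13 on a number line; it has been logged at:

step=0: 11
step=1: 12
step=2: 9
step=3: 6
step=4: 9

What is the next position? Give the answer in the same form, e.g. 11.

12

The value reflects between 6 and 13, moving 3 per step.
  step 5: 9 → 12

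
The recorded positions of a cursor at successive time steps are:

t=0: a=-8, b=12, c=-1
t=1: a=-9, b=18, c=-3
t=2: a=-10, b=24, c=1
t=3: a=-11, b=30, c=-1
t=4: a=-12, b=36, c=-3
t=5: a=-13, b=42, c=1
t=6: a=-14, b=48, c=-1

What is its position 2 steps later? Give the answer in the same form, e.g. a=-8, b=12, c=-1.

The a coordinate changes by -1 each step, so at step 8 it is -8 + 8·(-1) = -16.
The b coordinate changes by +6 each step, so at step 8 it is 12 + 8·(6) = 60.
The c coordinate repeats the cycle [-1, -3, 1] with period 3; step 8 mod 3 = 2, giving 1.

a=-16, b=60, c=1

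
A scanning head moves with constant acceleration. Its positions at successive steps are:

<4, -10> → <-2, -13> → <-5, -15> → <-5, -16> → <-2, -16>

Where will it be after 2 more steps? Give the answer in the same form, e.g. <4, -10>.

<13, -13>

Successive displacements: <-6, -3>, <-3, -2>, <+0, -1>, <+3, +0> — each changes by <+3, +1>.
step 5: <-2, -16> + <+6, +1> → <4, -15>
step 6: <4, -15> + <+9, +2> → <13, -13>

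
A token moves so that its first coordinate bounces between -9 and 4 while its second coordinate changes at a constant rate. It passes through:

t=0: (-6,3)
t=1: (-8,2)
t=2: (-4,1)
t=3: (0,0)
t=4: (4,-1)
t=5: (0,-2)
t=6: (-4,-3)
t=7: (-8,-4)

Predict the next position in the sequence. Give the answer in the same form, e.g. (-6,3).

(-6,-5)

The first coordinate travels 4 per step and bounces off the walls at -9 and 4.
  step 8: -8 → -6
The second coordinate changes by -1 each step: at step 8 it is -5.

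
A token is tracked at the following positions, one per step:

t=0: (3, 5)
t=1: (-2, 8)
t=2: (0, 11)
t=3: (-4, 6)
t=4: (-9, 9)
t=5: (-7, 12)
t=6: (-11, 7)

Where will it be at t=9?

The moves between consecutive positions are (-5, +3), (+2, +3), (-4, -5), (-5, +3), (+2, +3), (-4, -5); they repeat the 3-cycle [(-5, +3), (+2, +3), (-4, -5)].
step 7: apply (-5, +3) → (-16, 10)
step 8: apply (+2, +3) → (-14, 13)
step 9: apply (-4, -5) → (-18, 8)

(-18, 8)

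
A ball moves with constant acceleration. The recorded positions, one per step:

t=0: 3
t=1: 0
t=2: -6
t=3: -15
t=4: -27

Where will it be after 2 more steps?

Taking differences between consecutive positions: -3, -6, -9, -12. These grow by -3 each step.
step 5: -27 − 15 → -42
step 6: -42 − 18 → -60

-60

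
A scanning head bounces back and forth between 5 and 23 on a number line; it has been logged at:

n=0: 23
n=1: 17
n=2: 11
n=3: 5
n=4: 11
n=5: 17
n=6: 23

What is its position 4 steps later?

The value travels 6 per step and bounces off the walls at 5 and 23.
  step 7: 23 → 17
  step 8: 17 → 11
  step 9: 11 → 5
  step 10: 5 → 11

11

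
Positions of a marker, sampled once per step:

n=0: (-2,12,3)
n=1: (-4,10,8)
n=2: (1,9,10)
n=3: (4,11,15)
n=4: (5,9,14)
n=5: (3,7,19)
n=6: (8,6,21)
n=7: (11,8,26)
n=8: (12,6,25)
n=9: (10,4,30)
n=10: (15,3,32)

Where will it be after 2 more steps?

(19,3,36)

The moves between consecutive positions are (-2,-2,+5), (+5,-1,+2), (+3,+2,+5), (+1,-2,-1), (-2,-2,+5), (+5,-1,+2), (+3,+2,+5), (+1,-2,-1), (-2,-2,+5), (+5,-1,+2); they repeat the 4-cycle [(-2,-2,+5), (+5,-1,+2), (+3,+2,+5), (+1,-2,-1)].
step 11: apply (+3,+2,+5) → (18,5,37)
step 12: apply (+1,-2,-1) → (19,3,36)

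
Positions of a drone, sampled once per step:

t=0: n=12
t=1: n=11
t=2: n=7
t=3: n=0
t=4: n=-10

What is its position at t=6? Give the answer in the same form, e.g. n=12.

Successive displacements: -1, -4, -7, -10 — each changes by -3.
step 5: -10 − 13 → n=-23
step 6: -23 − 16 → n=-39

n=-39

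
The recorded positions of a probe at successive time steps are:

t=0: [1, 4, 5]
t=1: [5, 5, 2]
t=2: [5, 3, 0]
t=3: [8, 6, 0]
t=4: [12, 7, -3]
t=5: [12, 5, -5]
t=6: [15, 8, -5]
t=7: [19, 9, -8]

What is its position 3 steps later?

[26, 11, -13]

Differencing gives [+4, +1, -3], [+0, -2, -2], [+3, +3, +0], [+4, +1, -3], [+0, -2, -2], [+3, +3, +0], [+4, +1, -3]. This is the pattern [+4, +1, -3], [+0, -2, -2], [+3, +3, +0] repeated.
step 8: apply [+0, -2, -2] → [19, 7, -10]
step 9: apply [+3, +3, +0] → [22, 10, -10]
step 10: apply [+4, +1, -3] → [26, 11, -13]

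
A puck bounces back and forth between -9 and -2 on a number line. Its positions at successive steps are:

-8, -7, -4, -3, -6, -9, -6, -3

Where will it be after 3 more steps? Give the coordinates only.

The value travels 3 per step and bounces off the walls at -9 and -2.
  step 8: -3 → -4
  step 9: -4 → -7
  step 10: -7 → -8

-8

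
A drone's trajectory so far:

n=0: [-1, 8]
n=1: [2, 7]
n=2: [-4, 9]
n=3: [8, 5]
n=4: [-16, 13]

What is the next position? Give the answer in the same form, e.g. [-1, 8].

Step-to-step displacements: [+3, -1], [-6, +2], [+12, -4], [-24, +8]; each is -2× the previous.
step 5: [-16, 13] + [+48, -16] → [32, -3]

[32, -3]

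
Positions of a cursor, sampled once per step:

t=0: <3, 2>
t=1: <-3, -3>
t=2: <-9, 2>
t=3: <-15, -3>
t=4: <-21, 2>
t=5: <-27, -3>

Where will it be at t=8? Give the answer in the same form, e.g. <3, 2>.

<-45, 2>

The first coordinate changes by -6 each step, so at step 8 it is 3 + 8·(-6) = -45.
The second coordinate repeats the cycle [2, -3] with period 2; step 8 mod 2 = 0, giving 2.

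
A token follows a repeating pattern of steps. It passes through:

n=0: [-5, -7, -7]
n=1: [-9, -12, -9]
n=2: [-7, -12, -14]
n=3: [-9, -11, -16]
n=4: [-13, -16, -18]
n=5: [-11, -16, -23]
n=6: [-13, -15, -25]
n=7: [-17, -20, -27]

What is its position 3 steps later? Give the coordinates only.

The moves between consecutive positions are [-4, -5, -2], [+2, +0, -5], [-2, +1, -2], [-4, -5, -2], [+2, +0, -5], [-2, +1, -2], [-4, -5, -2]; they repeat the 3-cycle [[-4, -5, -2], [+2, +0, -5], [-2, +1, -2]].
step 8: apply [+2, +0, -5] → [-15, -20, -32]
step 9: apply [-2, +1, -2] → [-17, -19, -34]
step 10: apply [-4, -5, -2] → [-21, -24, -36]

[-21, -24, -36]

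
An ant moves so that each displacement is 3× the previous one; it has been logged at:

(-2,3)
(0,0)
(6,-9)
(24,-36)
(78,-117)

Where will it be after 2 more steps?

The jumps are (+2,-3), (+6,-9), (+18,-27), (+54,-81) — a geometric progression with ratio 3.
step 5: (78,-117) + (+162,-243) → (240,-360)
step 6: (240,-360) + (+486,-729) → (726,-1089)

(726,-1089)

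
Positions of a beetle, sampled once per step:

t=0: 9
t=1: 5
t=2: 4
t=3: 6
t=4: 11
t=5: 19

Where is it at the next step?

30

Successive displacements: -4, -1, +2, +5, +8 — each changes by +3.
step 6: 19 + 11 → 30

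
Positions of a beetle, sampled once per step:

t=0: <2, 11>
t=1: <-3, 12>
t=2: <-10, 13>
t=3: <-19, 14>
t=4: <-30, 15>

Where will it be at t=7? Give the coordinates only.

First differences are <-5, +1>, <-7, +1>, <-9, +1>, <-11, +1>; their common second difference is <-2, +0> (constant acceleration).
step 5: <-30, 15> + <-13, +1> → <-43, 16>
step 6: <-43, 16> + <-15, +1> → <-58, 17>
step 7: <-58, 17> + <-17, +1> → <-75, 18>

<-75, 18>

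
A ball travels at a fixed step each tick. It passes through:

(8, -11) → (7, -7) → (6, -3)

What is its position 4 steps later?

The position changes by (-1, +4) every step.
step 3: (6, -3) + (-1, +4) → (5, 1)
step 4: (5, 1) + (-1, +4) → (4, 5)
step 5: (4, 5) + (-1, +4) → (3, 9)
step 6: (3, 9) + (-1, +4) → (2, 13)

(2, 13)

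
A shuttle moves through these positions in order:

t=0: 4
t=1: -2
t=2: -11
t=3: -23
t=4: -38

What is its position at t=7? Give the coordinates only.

Taking differences between consecutive positions: -6, -9, -12, -15. These grow by -3 each step.
step 5: -38 − 18 → -56
step 6: -56 − 21 → -77
step 7: -77 − 24 → -101

-101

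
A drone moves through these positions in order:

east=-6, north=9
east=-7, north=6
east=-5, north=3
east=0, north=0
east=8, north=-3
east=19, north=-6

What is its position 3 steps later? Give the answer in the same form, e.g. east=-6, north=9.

Successive displacements: (-1, -3), (+2, -3), (+5, -3), (+8, -3), (+11, -3) — each changes by (+3, +0).
step 6: east=19, north=-6 + (+14, -3) → east=33, north=-9
step 7: east=33, north=-9 + (+17, -3) → east=50, north=-12
step 8: east=50, north=-12 + (+20, -3) → east=70, north=-15

east=70, north=-15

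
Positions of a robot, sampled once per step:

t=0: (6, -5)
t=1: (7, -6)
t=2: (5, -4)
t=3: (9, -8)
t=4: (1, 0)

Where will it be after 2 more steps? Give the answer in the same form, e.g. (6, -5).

The jumps are (+1, -1), (-2, +2), (+4, -4), (-8, +8) — a geometric progression with ratio -2.
step 5: (1, 0) + (+16, -16) → (17, -16)
step 6: (17, -16) + (-32, +32) → (-15, 16)

(-15, 16)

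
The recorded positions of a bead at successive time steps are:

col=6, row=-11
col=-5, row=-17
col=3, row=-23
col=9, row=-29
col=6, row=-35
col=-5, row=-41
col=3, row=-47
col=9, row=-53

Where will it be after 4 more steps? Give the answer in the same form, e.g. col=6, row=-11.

col=9, row=-77

The col coordinate repeats the cycle [6, -5, 3, 9] with period 4; step 11 mod 4 = 3, giving 9.
The row coordinate changes by -6 each step, so at step 11 it is -11 + 11·(-6) = -77.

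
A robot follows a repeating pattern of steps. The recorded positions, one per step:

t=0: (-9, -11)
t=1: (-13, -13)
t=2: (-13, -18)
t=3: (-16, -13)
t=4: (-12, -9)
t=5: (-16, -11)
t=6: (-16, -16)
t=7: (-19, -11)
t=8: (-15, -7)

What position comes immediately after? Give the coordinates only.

(-19, -9)

Differencing gives (-4, -2), (+0, -5), (-3, +5), (+4, +4), (-4, -2), (+0, -5), (-3, +5), (+4, +4). This is the pattern (-4, -2), (+0, -5), (-3, +5), (+4, +4) repeated.
step 9: apply (-4, -2) → (-19, -9)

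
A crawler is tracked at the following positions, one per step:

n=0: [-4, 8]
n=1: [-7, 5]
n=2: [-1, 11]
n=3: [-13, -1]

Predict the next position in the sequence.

The jumps are [-3, -3], [+6, +6], [-12, -12] — a geometric progression with ratio -2.
step 4: [-13, -1] + [+24, +24] → [11, 23]

[11, 23]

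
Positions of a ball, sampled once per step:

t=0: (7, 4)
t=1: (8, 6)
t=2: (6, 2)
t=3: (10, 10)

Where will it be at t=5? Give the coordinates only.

(18, 26)

The jumps are (+1, +2), (-2, -4), (+4, +8) — a geometric progression with ratio -2.
step 4: (10, 10) + (-8, -16) → (2, -6)
step 5: (2, -6) + (+16, +32) → (18, 26)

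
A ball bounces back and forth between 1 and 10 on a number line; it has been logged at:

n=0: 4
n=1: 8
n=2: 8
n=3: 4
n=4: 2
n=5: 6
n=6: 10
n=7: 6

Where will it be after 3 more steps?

The value travels 4 per step and bounces off the walls at 1 and 10.
  step 8: 6 → 2
  step 9: 2 → 4
  step 10: 4 → 8

8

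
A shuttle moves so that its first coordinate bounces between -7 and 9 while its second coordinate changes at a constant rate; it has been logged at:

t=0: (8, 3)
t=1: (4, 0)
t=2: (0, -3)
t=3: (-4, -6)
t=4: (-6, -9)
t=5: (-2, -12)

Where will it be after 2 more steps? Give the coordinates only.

The first coordinate reflects between -7 and 9, moving 4 per step.
  step 6: -2 → 2
  step 7: 2 → 6
The second coordinate changes by -3 each step: at step 7 it is -18.

(6, -18)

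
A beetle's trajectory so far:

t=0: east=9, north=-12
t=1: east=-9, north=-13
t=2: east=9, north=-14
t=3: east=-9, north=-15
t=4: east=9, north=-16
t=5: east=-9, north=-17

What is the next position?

East: cycles through 9, -9 every 2 steps. Step 6 lands at position 0 of the cycle → 9.
North: linear, -1 per step → -18 at step 6.

east=9, north=-18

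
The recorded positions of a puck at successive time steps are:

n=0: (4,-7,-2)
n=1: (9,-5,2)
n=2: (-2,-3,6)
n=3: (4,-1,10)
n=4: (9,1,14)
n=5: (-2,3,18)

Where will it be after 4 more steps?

(4,11,34)

First: cycles through 4, 9, -2 every 3 steps. Step 9 lands at position 0 of the cycle → 4.
Second: linear, +2 per step → 11 at step 9.
Third: linear, +4 per step → 34 at step 9.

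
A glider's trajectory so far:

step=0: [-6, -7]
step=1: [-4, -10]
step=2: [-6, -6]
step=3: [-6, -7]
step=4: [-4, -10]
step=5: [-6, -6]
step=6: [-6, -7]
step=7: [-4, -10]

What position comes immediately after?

The moves between consecutive positions are [+2, -3], [-2, +4], [+0, -1], [+2, -3], [-2, +4], [+0, -1], [+2, -3]; they repeat the 3-cycle [[+2, -3], [-2, +4], [+0, -1]].
step 8: apply [-2, +4] → [-6, -6]

[-6, -6]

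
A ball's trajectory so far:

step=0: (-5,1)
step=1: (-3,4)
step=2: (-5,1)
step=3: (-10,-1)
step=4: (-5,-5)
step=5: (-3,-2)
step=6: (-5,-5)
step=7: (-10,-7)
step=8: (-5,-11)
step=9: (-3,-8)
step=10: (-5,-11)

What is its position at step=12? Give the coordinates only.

(-5,-17)

The moves between consecutive positions are (+2,+3), (-2,-3), (-5,-2), (+5,-4), (+2,+3), (-2,-3), (-5,-2), (+5,-4), (+2,+3), (-2,-3); they repeat the 4-cycle [(+2,+3), (-2,-3), (-5,-2), (+5,-4)].
step 11: apply (-5,-2) → (-10,-13)
step 12: apply (+5,-4) → (-5,-17)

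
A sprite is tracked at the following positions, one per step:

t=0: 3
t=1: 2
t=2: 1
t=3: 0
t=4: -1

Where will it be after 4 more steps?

Each step adds -1 to the position.
step 5: -1 − 1 → -2
step 6: -2 − 1 → -3
step 7: -3 − 1 → -4
step 8: -4 − 1 → -5

-5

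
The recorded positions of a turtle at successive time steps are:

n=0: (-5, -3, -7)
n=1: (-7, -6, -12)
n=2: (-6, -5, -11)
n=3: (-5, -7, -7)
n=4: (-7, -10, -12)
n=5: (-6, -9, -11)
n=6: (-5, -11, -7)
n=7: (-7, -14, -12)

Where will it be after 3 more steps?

(-7, -18, -12)

Differencing gives (-2, -3, -5), (+1, +1, +1), (+1, -2, +4), (-2, -3, -5), (+1, +1, +1), (+1, -2, +4), (-2, -3, -5). This is the pattern (-2, -3, -5), (+1, +1, +1), (+1, -2, +4) repeated.
step 8: apply (+1, +1, +1) → (-6, -13, -11)
step 9: apply (+1, -2, +4) → (-5, -15, -7)
step 10: apply (-2, -3, -5) → (-7, -18, -12)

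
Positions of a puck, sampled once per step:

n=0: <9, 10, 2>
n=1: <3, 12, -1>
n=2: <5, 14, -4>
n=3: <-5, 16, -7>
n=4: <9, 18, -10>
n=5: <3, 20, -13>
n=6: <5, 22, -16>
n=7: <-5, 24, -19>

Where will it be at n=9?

The first coordinate repeats the cycle [9, 3, 5, -5] with period 4; step 9 mod 4 = 1, giving 3.
The second coordinate changes by +2 each step, so at step 9 it is 10 + 9·(2) = 28.
The third coordinate changes by -3 each step, so at step 9 it is 2 + 9·(-3) = -25.

<3, 28, -25>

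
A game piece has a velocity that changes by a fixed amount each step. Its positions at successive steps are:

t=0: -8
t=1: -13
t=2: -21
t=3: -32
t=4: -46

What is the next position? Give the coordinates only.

-63

Successive displacements: -5, -8, -11, -14 — each changes by -3.
step 5: -46 − 17 → -63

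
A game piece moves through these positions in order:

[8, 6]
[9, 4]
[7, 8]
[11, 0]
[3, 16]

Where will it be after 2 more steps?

[-13, 48]

Step-to-step displacements: [+1, -2], [-2, +4], [+4, -8], [-8, +16]; each is -2× the previous.
step 5: [3, 16] + [+16, -32] → [19, -16]
step 6: [19, -16] + [-32, +64] → [-13, 48]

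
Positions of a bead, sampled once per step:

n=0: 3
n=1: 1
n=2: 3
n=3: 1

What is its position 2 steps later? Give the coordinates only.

1

Step-to-step displacements: -2, +2, -2; each is -1× the previous.
step 4: 1 + 2 → 3
step 5: 3 − 2 → 1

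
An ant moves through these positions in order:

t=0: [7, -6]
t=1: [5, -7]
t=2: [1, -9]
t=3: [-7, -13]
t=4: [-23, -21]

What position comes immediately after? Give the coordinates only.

[-55, -37]

Step-to-step displacements: [-2, -1], [-4, -2], [-8, -4], [-16, -8]; each is 2× the previous.
step 5: [-23, -21] + [-32, -16] → [-55, -37]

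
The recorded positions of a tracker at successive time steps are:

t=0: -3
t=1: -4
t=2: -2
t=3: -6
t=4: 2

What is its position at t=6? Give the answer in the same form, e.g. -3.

18

Step-to-step displacements: -1, +2, -4, +8; each is -2× the previous.
step 5: 2 − 16 → -14
step 6: -14 + 32 → 18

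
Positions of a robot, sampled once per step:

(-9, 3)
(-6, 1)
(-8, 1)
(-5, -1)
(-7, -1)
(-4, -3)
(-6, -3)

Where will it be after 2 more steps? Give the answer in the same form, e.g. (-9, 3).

(-5, -5)

Step-to-step displacements: (+3, -2), (-2, +0), (+3, -2), (-2, +0), (+3, -2), (-2, +0) — a repeating cycle of length 2.
step 7: apply (+3, -2) → (-3, -5)
step 8: apply (-2, +0) → (-5, -5)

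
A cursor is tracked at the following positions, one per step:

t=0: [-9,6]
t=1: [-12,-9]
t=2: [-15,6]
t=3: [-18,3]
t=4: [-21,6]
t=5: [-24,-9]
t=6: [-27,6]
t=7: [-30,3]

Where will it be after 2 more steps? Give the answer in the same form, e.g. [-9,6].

[-36,-9]

First: linear, -3 per step → -36 at step 9.
Second: cycles through 6, -9, 6, 3 every 4 steps. Step 9 lands at position 1 of the cycle → -9.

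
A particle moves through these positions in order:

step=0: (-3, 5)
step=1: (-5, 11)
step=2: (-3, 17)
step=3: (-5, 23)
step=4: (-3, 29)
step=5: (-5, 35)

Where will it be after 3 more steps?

(-3, 53)

First: cycles through -3, -5 every 2 steps. Step 8 lands at position 0 of the cycle → -3.
Second: linear, +6 per step → 53 at step 8.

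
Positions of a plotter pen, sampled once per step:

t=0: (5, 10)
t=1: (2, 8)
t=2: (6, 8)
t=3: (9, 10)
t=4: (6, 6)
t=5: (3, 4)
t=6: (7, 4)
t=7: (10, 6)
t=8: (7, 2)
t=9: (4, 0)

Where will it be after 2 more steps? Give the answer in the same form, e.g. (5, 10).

Differencing gives (-3, -2), (+4, +0), (+3, +2), (-3, -4), (-3, -2), (+4, +0), (+3, +2), (-3, -4), (-3, -2). This is the pattern (-3, -2), (+4, +0), (+3, +2), (-3, -4) repeated.
step 10: apply (+4, +0) → (8, 0)
step 11: apply (+3, +2) → (11, 2)

(11, 2)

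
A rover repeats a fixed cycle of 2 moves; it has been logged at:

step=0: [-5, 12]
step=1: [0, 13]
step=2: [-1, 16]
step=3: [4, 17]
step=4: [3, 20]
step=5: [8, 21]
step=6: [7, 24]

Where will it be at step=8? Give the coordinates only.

[11, 28]

Step-to-step displacements: [+5, +1], [-1, +3], [+5, +1], [-1, +3], [+5, +1], [-1, +3] — a repeating cycle of length 2.
step 7: apply [+5, +1] → [12, 25]
step 8: apply [-1, +3] → [11, 28]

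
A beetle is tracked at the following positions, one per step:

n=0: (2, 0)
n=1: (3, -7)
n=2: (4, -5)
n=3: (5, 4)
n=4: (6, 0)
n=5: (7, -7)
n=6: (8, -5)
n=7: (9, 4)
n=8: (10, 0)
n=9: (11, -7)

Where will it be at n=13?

First: linear, +1 per step → 15 at step 13.
Second: cycles through 0, -7, -5, 4 every 4 steps. Step 13 lands at position 1 of the cycle → -7.

(15, -7)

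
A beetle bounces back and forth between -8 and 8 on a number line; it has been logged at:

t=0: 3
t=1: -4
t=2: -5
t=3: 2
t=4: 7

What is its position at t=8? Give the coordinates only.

5

The value reflects between -8 and 8, moving 7 per step.
  step 5: 7 → 0
  step 6: 0 → -7
  step 7: -7 → -2
  step 8: -2 → 5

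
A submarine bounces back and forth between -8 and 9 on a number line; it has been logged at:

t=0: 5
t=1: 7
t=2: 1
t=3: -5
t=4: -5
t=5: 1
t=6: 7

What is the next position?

5

The value reflects between -8 and 9, moving 6 per step.
  step 7: 7 → 5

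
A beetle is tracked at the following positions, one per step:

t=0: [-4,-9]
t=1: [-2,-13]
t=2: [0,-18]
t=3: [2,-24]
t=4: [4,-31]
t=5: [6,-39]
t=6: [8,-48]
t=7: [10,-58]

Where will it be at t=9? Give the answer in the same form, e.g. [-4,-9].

Successive displacements: [+2,-4], [+2,-5], [+2,-6], [+2,-7], [+2,-8], [+2,-9], [+2,-10] — each changes by [+0,-1].
step 8: [10,-58] + [+2,-11] → [12,-69]
step 9: [12,-69] + [+2,-12] → [14,-81]

[14,-81]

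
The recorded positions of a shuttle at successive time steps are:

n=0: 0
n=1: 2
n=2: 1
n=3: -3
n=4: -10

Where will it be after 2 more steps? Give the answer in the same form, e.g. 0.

-33

Successive displacements: +2, -1, -4, -7 — each changes by -3.
step 5: -10 − 10 → -20
step 6: -20 − 13 → -33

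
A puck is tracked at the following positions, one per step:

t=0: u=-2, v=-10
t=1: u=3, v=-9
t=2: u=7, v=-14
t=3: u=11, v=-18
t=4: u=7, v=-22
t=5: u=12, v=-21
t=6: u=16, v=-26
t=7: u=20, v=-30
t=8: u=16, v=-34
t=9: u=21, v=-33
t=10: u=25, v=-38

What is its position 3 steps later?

u=30, v=-45

Differencing gives (+5,+1), (+4,-5), (+4,-4), (-4,-4), (+5,+1), (+4,-5), (+4,-4), (-4,-4), (+5,+1), (+4,-5). This is the pattern (+5,+1), (+4,-5), (+4,-4), (-4,-4) repeated.
step 11: apply (+4,-4) → u=29, v=-42
step 12: apply (-4,-4) → u=25, v=-46
step 13: apply (+5,+1) → u=30, v=-45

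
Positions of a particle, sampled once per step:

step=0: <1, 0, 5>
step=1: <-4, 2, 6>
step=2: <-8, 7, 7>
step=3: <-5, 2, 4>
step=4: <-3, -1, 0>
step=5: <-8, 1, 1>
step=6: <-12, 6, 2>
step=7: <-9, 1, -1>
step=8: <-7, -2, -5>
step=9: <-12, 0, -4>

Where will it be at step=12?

The moves between consecutive positions are <-5, +2, +1>, <-4, +5, +1>, <+3, -5, -3>, <+2, -3, -4>, <-5, +2, +1>, <-4, +5, +1>, <+3, -5, -3>, <+2, -3, -4>, <-5, +2, +1>; they repeat the 4-cycle [<-5, +2, +1>, <-4, +5, +1>, <+3, -5, -3>, <+2, -3, -4>].
step 10: apply <-4, +5, +1> → <-16, 5, -3>
step 11: apply <+3, -5, -3> → <-13, 0, -6>
step 12: apply <+2, -3, -4> → <-11, -3, -10>

<-11, -3, -10>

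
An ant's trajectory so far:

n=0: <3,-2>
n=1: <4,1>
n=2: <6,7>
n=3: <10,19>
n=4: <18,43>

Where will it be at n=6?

<66,187>

The jumps are <+1,+3>, <+2,+6>, <+4,+12>, <+8,+24> — a geometric progression with ratio 2.
step 5: <18,43> + <+16,+48> → <34,91>
step 6: <34,91> + <+32,+96> → <66,187>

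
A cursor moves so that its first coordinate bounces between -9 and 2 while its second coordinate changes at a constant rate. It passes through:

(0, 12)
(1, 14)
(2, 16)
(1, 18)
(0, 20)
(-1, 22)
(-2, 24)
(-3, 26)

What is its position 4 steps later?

(-7, 34)

The first coordinate travels 1 per step and bounces off the walls at -9 and 2.
  step 8: -3 → -4
  step 9: -4 → -5
  step 10: -5 → -6
  step 11: -6 → -7
The second coordinate changes by +2 each step: at step 11 it is 34.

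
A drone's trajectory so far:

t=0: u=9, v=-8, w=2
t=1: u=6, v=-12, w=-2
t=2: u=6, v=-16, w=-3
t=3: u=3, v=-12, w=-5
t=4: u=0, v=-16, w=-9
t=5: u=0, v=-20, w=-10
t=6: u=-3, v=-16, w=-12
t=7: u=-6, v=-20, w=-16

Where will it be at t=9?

Step-to-step displacements: (-3, -4, -4), (+0, -4, -1), (-3, +4, -2), (-3, -4, -4), (+0, -4, -1), (-3, +4, -2), (-3, -4, -4) — a repeating cycle of length 3.
step 8: apply (+0, -4, -1) → u=-6, v=-24, w=-17
step 9: apply (-3, +4, -2) → u=-9, v=-20, w=-19

u=-9, v=-20, w=-19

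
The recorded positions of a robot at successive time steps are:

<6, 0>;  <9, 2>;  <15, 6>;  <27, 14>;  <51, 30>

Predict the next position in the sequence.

Step-to-step displacements: <+3, +2>, <+6, +4>, <+12, +8>, <+24, +16>; each is 2× the previous.
step 5: <51, 30> + <+48, +32> → <99, 62>

<99, 62>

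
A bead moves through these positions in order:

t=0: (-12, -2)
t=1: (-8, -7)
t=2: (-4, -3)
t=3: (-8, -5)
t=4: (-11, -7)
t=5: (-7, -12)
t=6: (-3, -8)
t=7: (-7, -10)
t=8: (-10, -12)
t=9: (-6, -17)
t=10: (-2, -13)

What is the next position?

Differencing gives (+4, -5), (+4, +4), (-4, -2), (-3, -2), (+4, -5), (+4, +4), (-4, -2), (-3, -2), (+4, -5), (+4, +4). This is the pattern (+4, -5), (+4, +4), (-4, -2), (-3, -2) repeated.
step 11: apply (-4, -2) → (-6, -15)

(-6, -15)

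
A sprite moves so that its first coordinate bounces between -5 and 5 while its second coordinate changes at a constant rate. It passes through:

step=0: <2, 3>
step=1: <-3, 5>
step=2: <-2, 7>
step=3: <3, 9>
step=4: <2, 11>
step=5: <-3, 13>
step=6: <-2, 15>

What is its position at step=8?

The first coordinate travels 5 per step and bounces off the walls at -5 and 5.
  step 7: -2 → 3
  step 8: 3 → 2
The second coordinate changes by +2 each step: at step 8 it is 19.

<2, 19>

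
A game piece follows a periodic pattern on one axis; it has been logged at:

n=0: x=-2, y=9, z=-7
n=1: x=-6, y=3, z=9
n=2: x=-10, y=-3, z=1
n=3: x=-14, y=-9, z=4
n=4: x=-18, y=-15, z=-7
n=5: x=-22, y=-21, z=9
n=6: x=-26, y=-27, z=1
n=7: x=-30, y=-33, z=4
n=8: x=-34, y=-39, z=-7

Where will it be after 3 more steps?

x=-46, y=-57, z=4

The x coordinate changes by -4 each step, so at step 11 it is -2 + 11·(-4) = -46.
The y coordinate changes by -6 each step, so at step 11 it is 9 + 11·(-6) = -57.
The z coordinate repeats the cycle [-7, 9, 1, 4] with period 4; step 11 mod 4 = 3, giving 4.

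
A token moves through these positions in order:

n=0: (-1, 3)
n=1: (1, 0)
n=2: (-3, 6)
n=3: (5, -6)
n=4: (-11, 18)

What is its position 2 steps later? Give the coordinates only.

Consecutive displacements (+2, -3), (-4, +6), (+8, -12), (-16, +24) scale by a factor of -2 each step.
step 5: (-11, 18) + (+32, -48) → (21, -30)
step 6: (21, -30) + (-64, +96) → (-43, 66)

(-43, 66)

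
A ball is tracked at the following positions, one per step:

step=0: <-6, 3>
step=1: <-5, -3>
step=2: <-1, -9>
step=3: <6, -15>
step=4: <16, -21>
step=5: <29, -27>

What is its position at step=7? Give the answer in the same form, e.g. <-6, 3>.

Taking differences between consecutive positions: <+1, -6>, <+4, -6>, <+7, -6>, <+10, -6>, <+13, -6>. These grow by <+3, +0> each step.
step 6: <29, -27> + <+16, -6> → <45, -33>
step 7: <45, -33> + <+19, -6> → <64, -39>

<64, -39>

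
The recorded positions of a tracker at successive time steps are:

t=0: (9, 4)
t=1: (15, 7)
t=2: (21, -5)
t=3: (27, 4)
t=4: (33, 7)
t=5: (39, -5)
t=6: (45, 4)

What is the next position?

The first coordinate changes by +6 each step, so at step 7 it is 9 + 7·(6) = 51.
The second coordinate repeats the cycle [4, 7, -5] with period 3; step 7 mod 3 = 1, giving 7.

(51, 7)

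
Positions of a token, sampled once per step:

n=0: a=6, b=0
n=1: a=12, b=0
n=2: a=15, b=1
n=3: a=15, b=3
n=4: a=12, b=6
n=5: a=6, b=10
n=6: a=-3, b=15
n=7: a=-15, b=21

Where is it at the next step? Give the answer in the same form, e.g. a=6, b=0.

a=-30, b=28

Taking differences between consecutive positions: (+6,+0), (+3,+1), (+0,+2), (-3,+3), (-6,+4), (-9,+5), (-12,+6). These grow by (-3,+1) each step.
step 8: a=-15, b=21 + (-15,+7) → a=-30, b=28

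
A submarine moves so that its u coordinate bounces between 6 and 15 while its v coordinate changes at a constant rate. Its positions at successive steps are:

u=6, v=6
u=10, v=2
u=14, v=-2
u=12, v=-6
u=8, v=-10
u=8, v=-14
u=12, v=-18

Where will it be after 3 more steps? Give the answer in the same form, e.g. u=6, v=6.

u=6, v=-30

The u coordinate reflects between 6 and 15, moving 4 per step.
  step 7: 12 → 14
  step 8: 14 → 10
  step 9: 10 → 6
The v coordinate changes by -4 each step: at step 9 it is -30.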